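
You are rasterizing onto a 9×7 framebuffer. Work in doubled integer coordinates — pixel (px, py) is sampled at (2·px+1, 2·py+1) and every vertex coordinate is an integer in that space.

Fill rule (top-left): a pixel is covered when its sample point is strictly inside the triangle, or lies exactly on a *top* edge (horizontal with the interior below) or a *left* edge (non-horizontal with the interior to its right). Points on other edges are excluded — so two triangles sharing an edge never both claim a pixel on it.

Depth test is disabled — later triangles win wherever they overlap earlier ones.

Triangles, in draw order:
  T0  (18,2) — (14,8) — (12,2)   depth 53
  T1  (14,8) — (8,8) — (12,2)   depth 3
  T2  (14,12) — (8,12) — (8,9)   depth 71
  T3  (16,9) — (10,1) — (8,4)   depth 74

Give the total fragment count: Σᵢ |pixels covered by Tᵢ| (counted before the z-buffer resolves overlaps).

T0:
  2·area = 36
  edge (18, 2)→(14, 8): d=(-4,6) right/bottom  bias=-1
  edge (14, 8)→(12, 2): d=(-2,-6) top-left  bias=+0
  edge (12, 2)→(18, 2): d=(6,0) top-left  bias=+0
    (6,1)@(13, 3): e=[26,4,6] → █
    (7,1)@(15, 3): e=[14,16,6] → █
    (8,1)@(17, 3): e=[2,28,6] → █
    (6,2)@(13, 5): e=[18,0,18] → █  [on edge]
    (8,2)@(17, 5): e=[-6,24,18] → ·
    (6,3)@(13, 7): e=[10,-4,30] → ·
    (7,3)@(15, 7): e=[-2,8,30] → ·
    (7,5)@(15, 11): e=[-18,0,54] → ·  [on edge]
  covered (5 px):
    · · · · · · · · ·
    · · · · · · █ █ █
    · · · · · · █ █ ·
    · · · · · · · · ·
    · · · · · · · · ·
    · · · · · · · · ·
    · · · · · · · · ·
T1:
  2·area = 36
  edge (14, 8)→(8, 8): d=(-6,0) right/bottom  bias=-1
  edge (8, 8)→(12, 2): d=(4,-6) top-left  bias=+0
  edge (12, 2)→(14, 8): d=(2,6) right/bottom  bias=-1
    (5,2)@(11, 5): e=[18,6,12] → █
    (6,2)@(13, 5): e=[18,18,0] → ·  [on edge]
    (4,3)@(9, 7): e=[6,2,28] → █
    (6,3)@(13, 7): e=[6,26,4] → █
    (7,3)@(15, 7): e=[6,38,-8] → ·
    (4,4)@(9, 9): e=[-6,10,32] → ·
    (5,4)@(11, 9): e=[-6,22,20] → ·
    (6,4)@(13, 9): e=[-6,34,8] → ·
    (7,5)@(15, 11): e=[-18,54,0] → ·  [on edge]
  covered (4 px):
    · · · · · · · · ·
    · · · · · · · · ·
    · · · · · █ · · ·
    · · · · █ █ █ · ·
    · · · · · · · · ·
    · · · · · · · · ·
    · · · · · · · · ·
T2:
  2·area = 18
  edge (14, 12)→(8, 12): d=(-6,0) right/bottom  bias=-1
  edge (8, 12)→(8, 9): d=(0,-3) top-left  bias=+0
  edge (8, 9)→(14, 12): d=(6,3) right/bottom  bias=-1
    (4,5)@(9, 11): e=[6,3,9] → █
    (5,5)@(11, 11): e=[6,9,3] → █
    (6,5)@(13, 11): e=[6,15,-3] → ·
    (4,6)@(9, 13): e=[-6,3,21] → ·
    (5,6)@(11, 13): e=[-6,9,15] → ·
  covered (2 px):
    · · · · · · · · ·
    · · · · · · · · ·
    · · · · · · · · ·
    · · · · · · · · ·
    · · · · · · · · ·
    · · · · █ █ · · ·
    · · · · · · · · ·
T3:
  2·area = 34  (B↔C swapped to make it positive)
  edge (16, 9)→(8, 4): d=(-8,-5) top-left  bias=+0
  edge (8, 4)→(10, 1): d=(2,-3) top-left  bias=+0
  edge (10, 1)→(16, 9): d=(6,8) right/bottom  bias=-1
    (4,1)@(9, 3): e=[13,1,20] → █
    (5,1)@(11, 3): e=[23,7,4] → █
    (6,1)@(13, 3): e=[33,13,-12] → ·
    (4,2)@(9, 5): e=[-3,5,32] → ·
    (5,2)@(11, 5): e=[7,11,16] → █
    (6,2)@(13, 5): e=[17,17,0] → ·  [on edge]
    (5,3)@(11, 7): e=[-9,15,28] → ·
    (6,3)@(13, 7): e=[1,21,12] → █
    (7,3)@(15, 7): e=[11,27,-4] → ·
    (6,4)@(13, 9): e=[-15,25,24] → ·
  covered (4 px):
    · · · · · · · · ·
    · · · · █ █ · · ·
    · · · · · █ · · ·
    · · · · · · █ · ·
    · · · · · · · · ·
    · · · · · · · · ·
    · · · · · · · · ·

Answer: 15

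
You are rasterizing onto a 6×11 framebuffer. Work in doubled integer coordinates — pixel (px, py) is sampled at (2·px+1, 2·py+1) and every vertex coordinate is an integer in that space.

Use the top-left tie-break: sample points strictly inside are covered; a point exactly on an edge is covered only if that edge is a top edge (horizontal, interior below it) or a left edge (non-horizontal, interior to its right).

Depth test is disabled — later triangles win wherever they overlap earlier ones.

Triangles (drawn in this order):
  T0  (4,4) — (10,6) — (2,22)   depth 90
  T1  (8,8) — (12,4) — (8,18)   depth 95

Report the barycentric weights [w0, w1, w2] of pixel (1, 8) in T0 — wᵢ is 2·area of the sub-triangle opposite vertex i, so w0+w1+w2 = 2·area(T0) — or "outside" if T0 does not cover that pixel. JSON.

T0:
  2·area = 112
  edge (4, 4)→(10, 6): d=(6,2) right/bottom  bias=-1
  edge (10, 6)→(2, 22): d=(-8,16) right/bottom  bias=-1
  edge (2, 22)→(4, 4): d=(2,-18) top-left  bias=+0
    (0,1)@(1, 3): e=[0,168,-56] → ·  [on edge]
    (2,2)@(5, 5): e=[4,88,20] → #
    (3,2)@(7, 5): e=[0,56,56] → ·  [on edge]
    (2,3)@(5, 7): e=[16,72,24] → #
    (3,3)@(7, 7): e=[12,40,60] → #
    (4,3)@(9, 7): e=[8,8,96] → #
    (5,3)@(11, 7): e=[4,-24,132] → ·
    (2,4)@(5, 9): e=[28,56,28] → #
    (4,4)@(9, 9): e=[20,-8,100] → ·
    (2,5)@(5, 11): e=[40,40,32] → #
    (4,5)@(9, 11): e=[32,-24,104] → ·
    (1,6)@(3, 13): e=[56,56,0] → #  [on edge]
  covered (14 px):
    · · · · · ·
    · · · · · ·
    · · # · · ·
    · · # # # ·
    · · # # · ·
    · · # # · ·
    · # # · · ·
    · # # · · ·
    · # · · · ·
    · # · · · ·
    · · · · · ·
T1:
  2·area = 40
  edge (8, 8)→(12, 4): d=(4,-4) top-left  bias=+0
  edge (12, 4)→(8, 18): d=(-4,14) right/bottom  bias=-1
  edge (8, 18)→(8, 8): d=(0,-10) top-left  bias=+0
    (5,2)@(11, 5): e=[0,10,30] → #  [on edge]
    (4,3)@(9, 7): e=[0,30,10] → #  [on edge]
    (3,4)@(7, 9): e=[0,50,-10] → ·  [on edge]
    (4,4)@(9, 9): e=[8,22,10] → #
    (5,4)@(11, 9): e=[16,-6,30] → ·
    (2,5)@(5, 11): e=[0,70,-30] → ·  [on edge]
    (4,5)@(9, 11): e=[16,14,10] → #
    (5,5)@(11, 11): e=[24,-14,30] → ·
    (1,6)@(3, 13): e=[0,90,-50] → ·  [on edge]
    (4,6)@(9, 13): e=[24,6,10] → #
    (5,6)@(11, 13): e=[32,-22,30] → ·
    (0,7)@(1, 15): e=[0,110,-70] → ·  [on edge]
  covered (6 px):
    · · · · · ·
    · · · · · ·
    · · · · · #
    · · · · # #
    · · · · # ·
    · · · · # ·
    · · · · # ·
    · · · · · ·
    · · · · · ·
    · · · · · ·
    · · · · · ·

Final: [24,8,80]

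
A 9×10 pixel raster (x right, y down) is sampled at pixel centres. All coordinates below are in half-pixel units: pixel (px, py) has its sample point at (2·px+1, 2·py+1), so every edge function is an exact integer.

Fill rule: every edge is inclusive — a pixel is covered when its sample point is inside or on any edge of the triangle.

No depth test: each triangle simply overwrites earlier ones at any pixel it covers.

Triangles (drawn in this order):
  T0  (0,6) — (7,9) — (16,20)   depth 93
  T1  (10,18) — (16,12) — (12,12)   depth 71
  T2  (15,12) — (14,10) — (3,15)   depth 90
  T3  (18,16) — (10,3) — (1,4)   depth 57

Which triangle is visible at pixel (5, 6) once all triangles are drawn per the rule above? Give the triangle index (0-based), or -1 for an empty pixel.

T0:
  2·area = 50
  edge (0, 6)→(7, 9): d=(7,3) inclusive
  edge (7, 9)→(16, 20): d=(9,11) inclusive
  edge (16, 20)→(0, 6): d=(-16,-14) inclusive
    (2,4)@(5, 9): e=[6,22,22] → X
    (3,4)@(7, 9): e=[0,0,50] → X  [on edge]
    (4,4)@(9, 9): e=[-6,-22,78] → .
    (2,5)@(5, 11): e=[20,40,-10] → .
    (3,5)@(7, 11): e=[14,18,18] → X
    (4,5)@(9, 11): e=[8,-4,46] → .
    (3,6)@(7, 13): e=[28,36,-14] → .
    (4,6)@(9, 13): e=[22,14,14] → X
    (5,6)@(11, 13): e=[16,-8,42] → .
    (4,7)@(9, 15): e=[36,32,-18] → .
    (5,7)@(11, 15): e=[30,10,10] → X
    (6,7)@(13, 15): e=[24,-12,38] → .
  covered (7 px):
    . . . . . . . . .
    . . . . . . . . .
    . . . . . . . . .
    . . . . . . . . .
    . . X X . . . . .
    . . . X . . . . .
    . . . . X . . . .
    . . . . . X . . .
    . . . . . . X . .
    . . . . . . . X .
T1:
  2·area = 24  (B↔C swapped to make it positive)
  edge (10, 18)→(12, 12): d=(2,-6) inclusive
  edge (12, 12)→(16, 12): d=(4,0) inclusive
  edge (16, 12)→(10, 18): d=(-6,6) inclusive
    (7,1)@(15, 3): e=[0,-36,60] → .  [on edge]
    (6,4)@(13, 9): e=[0,-12,36] → .  [on edge]
    (8,5)@(17, 11): e=[28,-4,0] → .  [on edge]
    (6,6)@(13, 13): e=[8,4,12] → X
    (7,6)@(15, 13): e=[20,4,0] → X  [on edge]
    (8,6)@(17, 13): e=[32,4,-12] → .
    (5,7)@(11, 15): e=[0,12,12] → X  [on edge]
    (6,7)@(13, 15): e=[12,12,0] → X  [on edge]
    (7,7)@(15, 15): e=[24,12,-12] → .
    (5,8)@(11, 17): e=[4,20,0] → X  [on edge]
    (6,8)@(13, 17): e=[16,20,-12] → .
    (4,9)@(9, 19): e=[-4,28,0] → .  [on edge]
  covered (5 px):
    . . . . . . . . .
    . . . . . . . . .
    . . . . . . . . .
    . . . . . . . . .
    . . . . . . . . .
    . . . . . . . . .
    . . . . . . X X .
    . . . . . X X . .
    . . . . . X . . .
    . . . . . . . . .
T2:
  2·area = 27  (B↔C swapped to make it positive)
  edge (15, 12)→(3, 15): d=(-12,3) inclusive
  edge (3, 15)→(14, 10): d=(11,-5) inclusive
  edge (14, 10)→(15, 12): d=(1,2) inclusive
    (6,5)@(13, 11): e=[18,6,3] → X
    (7,5)@(15, 11): e=[12,16,-1] → .
    (4,6)@(9, 13): e=[6,8,13] → X
    (5,6)@(11, 13): e=[0,18,9] → X  [on edge]
    (6,6)@(13, 13): e=[-6,28,5] → .
    (1,7)@(3, 15): e=[0,0,27] → X  [on edge]
    (2,7)@(5, 15): e=[-6,10,23] → .
    (4,7)@(9, 15): e=[-18,30,15] → .
    (5,7)@(11, 15): e=[-24,40,11] → .
    (1,8)@(3, 17): e=[-24,22,29] → .
  covered (4 px):
    . . . . . . . . .
    . . . . . . . . .
    . . . . . . . . .
    . . . . . . . . .
    . . . . . . . . .
    . . . . . . X . .
    . . . . X X . . .
    . X . . . . . . .
    . . . . . . . . .
    . . . . . . . . .
T3:
  2·area = 125  (B↔C swapped to make it positive)
  edge (18, 16)→(1, 4): d=(-17,-12) inclusive
  edge (1, 4)→(10, 3): d=(9,-1) inclusive
  edge (10, 3)→(18, 16): d=(8,13) inclusive
    (1,2)@(3, 5): e=[7,11,107] → X
    (2,2)@(5, 5): e=[31,13,81] → X
    (3,2)@(7, 5): e=[55,15,55] → X
    (4,2)@(9, 5): e=[79,17,29] → X
    (5,2)@(11, 5): e=[103,19,3] → X
    (6,2)@(13, 5): e=[127,21,-23] → .
    (1,3)@(3, 7): e=[-27,29,123] → .
    (2,3)@(5, 7): e=[-3,31,97] → .
    (3,3)@(7, 7): e=[21,33,71] → X
    (6,3)@(13, 7): e=[93,39,-7] → .
    (3,4)@(7, 9): e=[-13,51,87] → .
    (4,4)@(9, 9): e=[11,53,61] → X
  covered (15 px):
    . . . . . . . . .
    . . . . . . . . .
    . X X X X X . . .
    . . . X X X . . .
    . . . . X X X . .
    . . . . . X X . .
    . . . . . . . X .
    . . . . . . . . X
    . . . . . . . . .
    . . . . . . . . .

Z-buffer (winner per pixel, '.' = empty):
  . . . . . . . . .
  . . . . . . . . .
  . 3 3 3 3 3 . . .
  . . . 3 3 3 . . .
  . . 0 0 3 3 3 . .
  . . . 0 . 3 3 . .
  . . . . 2 2 1 3 .
  . 2 . . . 1 1 . 3
  . . . . . 1 0 . .
  . . . . . . . 0 .

Final: 2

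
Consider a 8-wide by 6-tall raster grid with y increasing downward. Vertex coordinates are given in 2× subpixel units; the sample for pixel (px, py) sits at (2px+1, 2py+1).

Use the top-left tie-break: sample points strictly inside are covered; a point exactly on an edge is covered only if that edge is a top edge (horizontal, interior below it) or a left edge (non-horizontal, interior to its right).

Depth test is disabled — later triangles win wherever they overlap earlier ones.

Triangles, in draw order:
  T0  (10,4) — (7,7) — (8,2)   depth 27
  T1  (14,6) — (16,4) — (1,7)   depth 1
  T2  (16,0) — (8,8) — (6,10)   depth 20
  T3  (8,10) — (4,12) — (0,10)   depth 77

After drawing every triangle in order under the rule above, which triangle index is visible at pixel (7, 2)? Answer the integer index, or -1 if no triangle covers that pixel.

T0:
  2·area = 12
  edge (10, 4)→(7, 7): d=(-3,3) right/bottom  bias=-1
  edge (7, 7)→(8, 2): d=(1,-5) top-left  bias=+0
  edge (8, 2)→(10, 4): d=(2,2) right/bottom  bias=-1
    (3,0)@(7, 1): e=[18,-6,0] → .  [on edge]
    (6,0)@(13, 1): e=[0,24,-12] → .  [on edge]
    (4,1)@(9, 3): e=[6,6,0] → .  [on edge]
    (5,1)@(11, 3): e=[0,16,-4] → .  [on edge]
    (4,2)@(9, 5): e=[0,8,4] → .  [on edge]
    (5,2)@(11, 5): e=[-6,18,0] → .  [on edge]
    (3,3)@(7, 7): e=[0,0,12] → .  [on edge]
    (6,3)@(13, 7): e=[-18,30,0] → .  [on edge]
    (2,4)@(5, 9): e=[0,-8,20] → .  [on edge]
    (7,4)@(15, 9): e=[-30,42,0] → .  [on edge]
    (1,5)@(3, 11): e=[0,-16,28] → .  [on edge]
  covered (0 px):
    . . . . . . . .
    . . . . . . . .
    . . . . . . . .
    . . . . . . . .
    . . . . . . . .
    . . . . . . . .
T1:
  2·area = 24  (B↔C swapped to make it positive)
  edge (14, 6)→(1, 7): d=(-13,1) right/bottom  bias=-1
  edge (1, 7)→(16, 4): d=(15,-3) top-left  bias=+0
  edge (16, 4)→(14, 6): d=(-2,2) right/bottom  bias=-1
    (5,2)@(11, 5): e=[16,0,8] → X  [on edge]
    (6,2)@(13, 5): e=[14,6,4] → X
    (7,2)@(15, 5): e=[12,12,0] → .  [on edge]
    (0,3)@(1, 7): e=[0,0,24] → .  [on edge]
    (5,3)@(11, 7): e=[-10,30,4] → .
    (6,3)@(13, 7): e=[-12,36,0] → .  [on edge]
    (5,4)@(11, 9): e=[-36,60,0] → .  [on edge]
    (4,5)@(9, 11): e=[-60,84,0] → .  [on edge]
  covered (2 px):
    . . . . . . . .
    . . . . . . . .
    . . . . . X X .
    . . . . . . . .
    . . . . . . . .
    . . . . . . . .
T2:
  degenerate (2·area = 0) — covers nothing
T3:
  2·area = 16
  edge (8, 10)→(4, 12): d=(-4,2) right/bottom  bias=-1
  edge (4, 12)→(0, 10): d=(-4,-2) top-left  bias=+0
  edge (0, 10)→(8, 10): d=(8,0) top-left  bias=+0
    (1,5)@(3, 11): e=[6,2,8] → X
    (2,5)@(5, 11): e=[2,6,8] → X
    (3,5)@(7, 11): e=[-2,10,8] → .
  covered (2 px):
    . . . . . . . .
    . . . . . . . .
    . . . . . . . .
    . . . . . . . .
    . . . . . . . .
    . X X . . . . .

Z-buffer (winner per pixel, '.' = empty):
  . . . . . . . .
  . . . . . . . .
  . . . . . 1 1 .
  . . . . . . . .
  . . . . . . . .
  . 3 3 . . . . .

Final: -1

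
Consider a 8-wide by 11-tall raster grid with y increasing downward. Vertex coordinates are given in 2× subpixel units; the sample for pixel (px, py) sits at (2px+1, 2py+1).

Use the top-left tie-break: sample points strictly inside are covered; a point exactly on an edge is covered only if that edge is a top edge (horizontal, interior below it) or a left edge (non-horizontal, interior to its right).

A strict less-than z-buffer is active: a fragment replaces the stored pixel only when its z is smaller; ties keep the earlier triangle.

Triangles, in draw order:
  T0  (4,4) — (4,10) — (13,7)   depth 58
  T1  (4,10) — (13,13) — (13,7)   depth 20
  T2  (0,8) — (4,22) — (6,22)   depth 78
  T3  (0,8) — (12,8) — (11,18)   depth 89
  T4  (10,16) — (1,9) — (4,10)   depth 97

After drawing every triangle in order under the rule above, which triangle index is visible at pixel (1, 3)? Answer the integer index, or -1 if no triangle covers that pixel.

T0:
  2·area = 54  (B↔C swapped to make it positive)
  edge (4, 4)→(13, 7): d=(9,3) right/bottom  bias=-1
  edge (13, 7)→(4, 10): d=(-9,3) right/bottom  bias=-1
  edge (4, 10)→(4, 4): d=(0,-6) top-left  bias=+0
    (0,1)@(1, 3): e=[0,72,-18] → .  [on edge]
    (2,2)@(5, 5): e=[6,42,6] → X
    (3,2)@(7, 5): e=[0,36,18] → .  [on edge]
    (2,3)@(5, 7): e=[24,24,6] → X
    (3,3)@(7, 7): e=[18,18,18] → X
    (4,3)@(9, 7): e=[12,12,30] → X
    (5,3)@(11, 7): e=[6,6,42] → X
    (6,3)@(13, 7): e=[0,0,54] → .  [on edge]
    (2,4)@(5, 9): e=[42,6,6] → X
    (3,4)@(7, 9): e=[36,0,18] → .  [on edge]
    (4,4)@(9, 9): e=[30,-6,30] → .
    (5,4)@(11, 9): e=[24,-12,42] → .
    (0,5)@(1, 11): e=[72,0,-18] → .  [on edge]
  covered (6 px):
    . . . . . . . .
    . . . . . . . .
    . . X . . . . .
    . . X X X X . .
    . . X . . . . .
    . . . . . . . .
    . . . . . . . .
    . . . . . . . .
    . . . . . . . .
    . . . . . . . .
    . . . . . . . .
T1:
  2·area = 54  (B↔C swapped to make it positive)
  edge (4, 10)→(13, 7): d=(9,-3) top-left  bias=+0
  edge (13, 7)→(13, 13): d=(0,6) right/bottom  bias=-1
  edge (13, 13)→(4, 10): d=(-9,-3) top-left  bias=+0
    (6,0)@(13, 1): e=[-54,0,108] → .  [on edge]
    (6,1)@(13, 3): e=[-36,0,90] → .  [on edge]
    (6,2)@(13, 5): e=[-18,0,72] → .  [on edge]
    (6,3)@(13, 7): e=[0,0,54] → .  [on edge]
    (0,4)@(1, 9): e=[-18,72,0] → .  [on edge]
    (3,4)@(7, 9): e=[0,36,18] → X  [on edge]
    (4,4)@(9, 9): e=[6,24,24] → X
    (5,4)@(11, 9): e=[12,12,30] → X
    (6,4)@(13, 9): e=[18,0,36] → .  [on edge]
    (0,5)@(1, 11): e=[0,72,-18] → .  [on edge]
    (3,5)@(7, 11): e=[18,36,0] → X  [on edge]
    (6,5)@(13, 11): e=[36,0,18] → .  [on edge]
    (6,6)@(13, 13): e=[54,0,0] → .  [on edge]
    (6,7)@(13, 15): e=[72,0,-18] → .  [on edge]
    (6,8)@(13, 17): e=[90,0,-36] → .  [on edge]
    (6,9)@(13, 19): e=[108,0,-54] → .  [on edge]
    (6,10)@(13, 21): e=[126,0,-72] → .  [on edge]
  covered (6 px):
    . . . . . . . .
    . . . . . . . .
    . . . . . . . .
    . . . . . . . .
    . . . X X X . .
    . . . X X X . .
    . . . . . . . .
    . . . . . . . .
    . . . . . . . .
    . . . . . . . .
    . . . . . . . .
T2:
  2·area = 28  (B↔C swapped to make it positive)
  edge (0, 8)→(6, 22): d=(6,14) right/bottom  bias=-1
  edge (6, 22)→(4, 22): d=(-2,0) right/bottom  bias=-1
  edge (4, 22)→(0, 8): d=(-4,-14) top-left  bias=+0
    (0,5)@(1, 11): e=[4,22,2] → X
    (1,5)@(3, 11): e=[-24,22,30] → .
    (0,6)@(1, 13): e=[16,18,-6] → .
    (1,7)@(3, 15): e=[0,14,14] → .  [on edge]
    (1,8)@(3, 17): e=[12,10,6] → X
    (2,8)@(5, 17): e=[-16,10,34] → .
    (1,9)@(3, 19): e=[24,6,-2] → .
    (2,10)@(5, 21): e=[8,2,18] → X
    (3,10)@(7, 21): e=[-20,2,46] → .
  covered (3 px):
    . . . . . . . .
    . . . . . . . .
    . . . . . . . .
    . . . . . . . .
    . . . . . . . .
    X . . . . . . .
    . . . . . . . .
    . . . . . . . .
    . X . . . . . .
    . . . . . . . .
    . . X . . . . .
T3:
  2·area = 120
  edge (0, 8)→(12, 8): d=(12,0) top-left  bias=+0
  edge (12, 8)→(11, 18): d=(-1,10) right/bottom  bias=-1
  edge (11, 18)→(0, 8): d=(-11,-10) top-left  bias=+0
    (1,4)@(3, 9): e=[12,89,19] → X
    (2,4)@(5, 9): e=[12,69,39] → X
    (3,4)@(7, 9): e=[12,49,59] → X
    (4,4)@(9, 9): e=[12,29,79] → X
    (5,4)@(11, 9): e=[12,9,99] → X
    (6,4)@(13, 9): e=[12,-11,119] → .
    (1,5)@(3, 11): e=[36,87,-3] → .
    (2,5)@(5, 11): e=[36,67,17] → X
    (6,5)@(13, 11): e=[36,-13,97] → .
    (2,6)@(5, 13): e=[60,65,-5] → .
    (3,6)@(7, 13): e=[60,45,15] → X
    (6,6)@(13, 13): e=[60,-15,75] → .
  covered (15 px):
    . . . . . . . .
    . . . . . . . .
    . . . . . . . .
    . . . . . . . .
    . X X X X X . .
    . . X X X X . .
    . . . X X X . .
    . . . . X X . .
    . . . . . X . .
    . . . . . . . .
    . . . . . . . .
T4:
  2·area = 12
  edge (10, 16)→(1, 9): d=(-9,-7) top-left  bias=+0
  edge (1, 9)→(4, 10): d=(3,1) right/bottom  bias=-1
  edge (4, 10)→(10, 16): d=(6,6) right/bottom  bias=-1
    (0,3)@(1, 7): e=[18,-6,0] → .  [on edge]
    (0,4)@(1, 9): e=[0,0,12] → .  [on edge]
    (1,4)@(3, 9): e=[14,-2,0] → .  [on edge]
    (2,5)@(5, 11): e=[10,2,0] → .  [on edge]
    (3,5)@(7, 11): e=[24,0,-12] → .  [on edge]
    (3,6)@(7, 13): e=[6,6,0] → .  [on edge]
    (6,6)@(13, 13): e=[48,0,-36] → .  [on edge]
    (4,7)@(9, 15): e=[2,10,0] → .  [on edge]
    (5,8)@(11, 17): e=[-2,14,0] → .  [on edge]
    (6,9)@(13, 19): e=[-6,18,0] → .  [on edge]
    (7,10)@(15, 21): e=[-10,22,0] → .  [on edge]
  covered (0 px):
    . . . . . . . .
    . . . . . . . .
    . . . . . . . .
    . . . . . . . .
    . . . . . . . .
    . . . . . . . .
    . . . . . . . .
    . . . . . . . .
    . . . . . . . .
    . . . . . . . .
    . . . . . . . .

Z-buffer (winner per pixel, '.' = empty):
  . . . . . . . .
  . . . . . . . .
  . . 0 . . . . .
  . . 0 0 0 0 . .
  . 3 0 1 1 1 . .
  2 . 3 1 1 1 . .
  . . . 3 3 3 . .
  . . . . 3 3 . .
  . 2 . . . 3 . .
  . . . . . . . .
  . . 2 . . . . .

Final: -1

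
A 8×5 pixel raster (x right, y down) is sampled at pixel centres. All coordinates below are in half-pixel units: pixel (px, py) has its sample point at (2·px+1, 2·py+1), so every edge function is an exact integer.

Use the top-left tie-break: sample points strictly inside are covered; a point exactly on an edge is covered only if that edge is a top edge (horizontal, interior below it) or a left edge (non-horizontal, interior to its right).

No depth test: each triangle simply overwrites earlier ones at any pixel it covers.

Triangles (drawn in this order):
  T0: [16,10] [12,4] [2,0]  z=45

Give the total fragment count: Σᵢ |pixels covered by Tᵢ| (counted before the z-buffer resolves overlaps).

T0:
  2·area = 44  (B↔C swapped to make it positive)
  edge (16, 10)→(2, 0): d=(-14,-10) top-left  bias=+0
  edge (2, 0)→(12, 4): d=(10,4) right/bottom  bias=-1
  edge (12, 4)→(16, 10): d=(4,6) right/bottom  bias=-1
    (3,1)@(7, 3): e=[8,10,26] → X
    (4,1)@(9, 3): e=[28,2,14] → X
    (5,1)@(11, 3): e=[48,-6,2] → .
    (3,2)@(7, 5): e=[-20,30,34] → .
    (4,2)@(9, 5): e=[0,22,22] → X  [on edge]
    (5,2)@(11, 5): e=[20,14,10] → X
    (6,2)@(13, 5): e=[40,6,-2] → .
    (4,3)@(9, 7): e=[-28,42,30] → .
    (5,3)@(11, 7): e=[-8,34,18] → .
    (6,3)@(13, 7): e=[12,26,6] → X
    (7,3)@(15, 7): e=[32,18,-6] → .
    (6,4)@(13, 9): e=[-16,46,14] → .
  covered (6 px):
    . . . . . . . .
    . . . X X . . .
    . . . . X X . .
    . . . . . . X .
    . . . . . . . X

Answer: 6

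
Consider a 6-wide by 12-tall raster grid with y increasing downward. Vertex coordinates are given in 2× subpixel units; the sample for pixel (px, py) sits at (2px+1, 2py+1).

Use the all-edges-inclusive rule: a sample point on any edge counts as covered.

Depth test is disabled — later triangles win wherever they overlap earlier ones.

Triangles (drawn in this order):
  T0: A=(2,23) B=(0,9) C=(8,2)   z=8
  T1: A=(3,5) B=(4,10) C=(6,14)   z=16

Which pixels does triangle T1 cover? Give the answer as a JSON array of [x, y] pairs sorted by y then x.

T0:
  2·area = 126
  edge (2, 23)→(0, 9): d=(-2,-14) inclusive
  edge (0, 9)→(8, 2): d=(8,-7) inclusive
  edge (8, 2)→(2, 23): d=(-6,21) inclusive
    (3,1)@(7, 3): e=[110,1,15] → █
    (4,1)@(9, 3): e=[138,15,-27] → ·
    (2,2)@(5, 5): e=[78,3,45] → █
    (4,2)@(9, 5): e=[134,31,-39] → ·
    (1,3)@(3, 7): e=[46,5,75] → █
    (3,3)@(7, 7): e=[102,33,-9] → ·
    (0,4)@(1, 9): e=[14,7,105] → █
    (3,4)@(7, 9): e=[98,49,-21] → ·
    (0,5)@(1, 11): e=[10,23,93] → █
    (3,5)@(7, 11): e=[94,65,-33] → ·
    (0,6)@(1, 13): e=[6,39,81] → █
    (2,6)@(5, 13): e=[62,67,-3] → ·
  covered (17 px):
    · · · · · ·
    · · · █ · ·
    · · █ █ · ·
    · █ █ · · ·
    █ █ █ · · ·
    █ █ █ · · ·
    █ █ · · · ·
    █ █ · · · ·
    · █ · · · ·
    · █ · · · ·
    · · · · · ·
    · · · · · ·
T1:
  2·area = 6  (B↔C swapped to make it positive)
  edge (3, 5)→(6, 14): d=(3,9) inclusive
  edge (6, 14)→(4, 10): d=(-2,-4) inclusive
  edge (4, 10)→(3, 5): d=(-1,-5) inclusive
    (1,2)@(3, 5): e=[0,6,0] → █  [on edge]
    (2,2)@(5, 5): e=[-18,14,10] → ·
    (1,3)@(3, 7): e=[6,2,-2] → ·
    (2,5)@(5, 11): e=[0,2,4] → █  [on edge]
    (3,5)@(7, 11): e=[-18,10,14] → ·
    (2,6)@(5, 13): e=[6,-2,2] → ·
    (2,7)@(5, 15): e=[12,-6,0] → ·  [on edge]
    (3,8)@(7, 17): e=[0,-2,8] → ·  [on edge]
    (4,11)@(9, 23): e=[0,-6,12] → ·  [on edge]
  covered (2 px):
    · · · · · ·
    · · · · · ·
    · █ · · · ·
    · · · · · ·
    · · · · · ·
    · · █ · · ·
    · · · · · ·
    · · · · · ·
    · · · · · ·
    · · · · · ·
    · · · · · ·
    · · · · · ·

Result: [[1,2],[2,5]]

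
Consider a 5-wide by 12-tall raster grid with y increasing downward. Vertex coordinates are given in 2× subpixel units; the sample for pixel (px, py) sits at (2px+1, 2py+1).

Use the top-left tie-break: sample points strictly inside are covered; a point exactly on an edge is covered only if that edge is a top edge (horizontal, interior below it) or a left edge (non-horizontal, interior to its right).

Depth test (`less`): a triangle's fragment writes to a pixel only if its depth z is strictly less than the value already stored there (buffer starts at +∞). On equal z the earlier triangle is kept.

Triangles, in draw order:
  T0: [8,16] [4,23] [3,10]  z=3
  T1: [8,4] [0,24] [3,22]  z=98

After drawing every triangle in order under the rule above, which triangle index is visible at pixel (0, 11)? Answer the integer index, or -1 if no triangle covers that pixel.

T0:
  2·area = 59
  edge (8, 16)→(4, 23): d=(-4,7) right/bottom  bias=-1
  edge (4, 23)→(3, 10): d=(-1,-13) top-left  bias=+0
  edge (3, 10)→(8, 16): d=(5,6) right/bottom  bias=-1
    (2,6)@(5, 13): e=[33,23,3] → #
    (3,6)@(7, 13): e=[19,49,-9] → ·
    (2,7)@(5, 15): e=[25,21,13] → #
    (3,7)@(7, 15): e=[11,47,1] → #
    (4,7)@(9, 15): e=[-3,73,-11] → ·
    (2,8)@(5, 17): e=[17,19,23] → #
    (4,8)@(9, 17): e=[-11,71,-1] → ·
    (2,9)@(5, 19): e=[9,17,33] → #
    (3,9)@(7, 19): e=[-5,43,21] → ·
    (2,10)@(5, 21): e=[1,15,43] → #
    (3,10)@(7, 21): e=[-13,41,31] → ·
    (2,11)@(5, 23): e=[-7,13,53] → ·
  covered (7 px):
    · · · · ·
    · · · · ·
    · · · · ·
    · · · · ·
    · · · · ·
    · · · · ·
    · · # · ·
    · · # # ·
    · · # # ·
    · · # · ·
    · · # · ·
    · · · · ·
T1:
  2·area = 44  (B↔C swapped to make it positive)
  edge (8, 4)→(3, 22): d=(-5,18) right/bottom  bias=-1
  edge (3, 22)→(0, 24): d=(-3,2) right/bottom  bias=-1
  edge (0, 24)→(8, 4): d=(8,-20) top-left  bias=+0
    (3,3)@(7, 7): e=[3,37,4] → #
    (4,3)@(9, 7): e=[-33,33,44] → ·
    (3,4)@(7, 9): e=[-7,31,20] → ·
    (2,6)@(5, 13): e=[9,23,12] → #
    (3,6)@(7, 13): e=[-27,19,52] → ·
    (2,7)@(5, 15): e=[-1,17,28] → ·
    (1,8)@(3, 17): e=[25,15,4] → #
    (2,8)@(5, 17): e=[-11,11,44] → ·
    (1,9)@(3, 19): e=[15,9,20] → #
    (2,9)@(5, 19): e=[-21,5,60] → ·
    (1,10)@(3, 21): e=[5,3,36] → #
    (2,10)@(5, 21): e=[-31,-1,76] → ·
  covered (6 px):
    · · · · ·
    · · · · ·
    · · · · ·
    · · · # ·
    · · · · ·
    · · · · ·
    · · # · ·
    · · · · ·
    · # · · ·
    · # · · ·
    · # · · ·
    # · · · ·

Z-buffer (winner per pixel, '.' = empty):
  . . . . .
  . . . . .
  . . . . .
  . . . 1 .
  . . . . .
  . . . . .
  . . 0 . .
  . . 0 0 .
  . 1 0 0 .
  . 1 0 . .
  . 1 0 . .
  1 . . . .

Result: 1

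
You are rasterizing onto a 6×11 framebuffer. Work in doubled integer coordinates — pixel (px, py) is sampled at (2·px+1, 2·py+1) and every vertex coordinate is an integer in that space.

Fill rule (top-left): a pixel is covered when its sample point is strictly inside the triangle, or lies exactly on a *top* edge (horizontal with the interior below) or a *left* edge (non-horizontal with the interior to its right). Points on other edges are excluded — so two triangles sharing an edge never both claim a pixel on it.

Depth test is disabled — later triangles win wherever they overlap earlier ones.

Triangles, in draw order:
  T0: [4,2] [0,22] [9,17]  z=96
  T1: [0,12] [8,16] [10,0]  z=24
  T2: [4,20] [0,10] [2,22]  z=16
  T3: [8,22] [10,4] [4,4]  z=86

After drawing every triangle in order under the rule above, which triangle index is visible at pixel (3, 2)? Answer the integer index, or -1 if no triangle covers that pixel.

T0:
  2·area = 160  (B↔C swapped to make it positive)
  edge (4, 2)→(9, 17): d=(5,15) right/bottom  bias=-1
  edge (9, 17)→(0, 22): d=(-9,5) right/bottom  bias=-1
  edge (0, 22)→(4, 2): d=(4,-20) top-left  bias=+0
    (2,2)@(5, 5): e=[0,128,32] → ·  [on edge]
    (1,3)@(3, 7): e=[40,120,0] → █  [on edge]
    (2,3)@(5, 7): e=[10,110,40] → █
    (3,3)@(7, 7): e=[-20,100,80] → ·
    (1,4)@(3, 9): e=[50,102,8] → █
    (3,4)@(7, 9): e=[-10,82,88] → ·
    (1,5)@(3, 11): e=[60,84,16] → █
    (3,5)@(7, 11): e=[0,64,96] → ·  [on edge]
    (1,6)@(3, 13): e=[70,66,24] → █
    (3,6)@(7, 13): e=[10,46,104] → █
    (4,6)@(9, 13): e=[-20,36,144] → ·
    (1,7)@(3, 15): e=[80,48,32] → █
    (0,8)@(1, 17): e=[120,40,0] → █  [on edge]
    (4,8)@(9, 17): e=[0,0,160] → ·  [on edge]
  covered (20 px):
    · · · · · ·
    · · · · · ·
    · · · · · ·
    · █ █ · · ·
    · █ █ · · ·
    · █ █ · · ·
    · █ █ █ · ·
    · █ █ █ · ·
    █ █ █ █ · ·
    █ █ █ · · ·
    █ · · · · ·
T1:
  2·area = 136  (B↔C swapped to make it positive)
  edge (0, 12)→(10, 0): d=(10,-12) top-left  bias=+0
  edge (10, 0)→(8, 16): d=(-2,16) right/bottom  bias=-1
  edge (8, 16)→(0, 12): d=(-8,-4) top-left  bias=+0
    (4,1)@(9, 3): e=[18,10,108] → █
    (5,1)@(11, 3): e=[42,-22,116] → ·
    (3,2)@(7, 5): e=[14,38,84] → █
    (5,2)@(11, 5): e=[62,-26,100] → ·
    (2,3)@(5, 7): e=[10,66,60] → █
    (5,3)@(11, 7): e=[82,-30,84] → ·
    (1,4)@(3, 9): e=[6,94,36] → █
    (4,4)@(9, 9): e=[78,-2,60] → ·
    (0,5)@(1, 11): e=[2,122,12] → █
    (4,5)@(9, 11): e=[98,-6,44] → ·
    (0,6)@(1, 13): e=[22,118,-4] → ·
    (1,6)@(3, 13): e=[46,86,4] → █
  covered (17 px):
    · · · · · ·
    · · · · █ ·
    · · · █ █ ·
    · · █ █ █ ·
    · █ █ █ · ·
    █ █ █ █ · ·
    · █ █ █ · ·
    · · · █ · ·
    · · · · · ·
    · · · · · ·
    · · · · · ·
T2:
  2·area = 28  (B↔C swapped to make it positive)
  edge (4, 20)→(2, 22): d=(-2,2) right/bottom  bias=-1
  edge (2, 22)→(0, 10): d=(-2,-12) top-left  bias=+0
  edge (0, 10)→(4, 20): d=(4,10) right/bottom  bias=-1
    (0,6)@(1, 13): e=[20,6,2] → █
    (1,6)@(3, 13): e=[16,30,-18] → ·
    (5,6)@(11, 13): e=[0,126,-98] → ·  [on edge]
    (0,7)@(1, 15): e=[16,2,10] → █
    (1,7)@(3, 15): e=[12,26,-10] → ·
    (4,7)@(9, 15): e=[0,98,-70] → ·  [on edge]
    (0,8)@(1, 17): e=[12,-2,18] → ·
    (3,8)@(7, 17): e=[0,70,-42] → ·  [on edge]
    (1,9)@(3, 19): e=[4,18,6] → █
    (2,9)@(5, 19): e=[0,42,-14] → ·  [on edge]
    (1,10)@(3, 21): e=[0,14,14] → ·  [on edge]
  covered (3 px):
    · · · · · ·
    · · · · · ·
    · · · · · ·
    · · · · · ·
    · · · · · ·
    · · · · · ·
    █ · · · · ·
    █ · · · · ·
    · · · · · ·
    · █ · · · ·
    · · · · · ·
T3:
  2·area = 108  (B↔C swapped to make it positive)
  edge (8, 22)→(4, 4): d=(-4,-18) top-left  bias=+0
  edge (4, 4)→(10, 4): d=(6,0) top-left  bias=+0
  edge (10, 4)→(8, 22): d=(-2,18) right/bottom  bias=-1
    (2,2)@(5, 5): e=[14,6,88] → █
    (3,2)@(7, 5): e=[50,6,52] → █
    (4,2)@(9, 5): e=[86,6,16] → █
    (5,2)@(11, 5): e=[122,6,-20] → ·
    (2,3)@(5, 7): e=[6,18,84] → █
    (5,3)@(11, 7): e=[114,18,-24] → ·
    (2,4)@(5, 9): e=[-2,30,80] → ·
    (3,4)@(7, 9): e=[34,30,44] → █
    (5,4)@(11, 9): e=[106,30,-28] → ·
    (3,5)@(7, 11): e=[26,42,40] → █
    (5,5)@(11, 11): e=[98,42,-32] → ·
    (3,6)@(7, 13): e=[18,54,36] → █
    (4,6)@(9, 13): e=[54,54,0] → ·  [on edge]
  covered (13 px):
    · · · · · ·
    · · · · · ·
    · · █ █ █ ·
    · · █ █ █ ·
    · · · █ █ ·
    · · · █ █ ·
    · · · █ · ·
    · · · █ · ·
    · · · █ · ·
    · · · · · ·
    · · · · · ·

Z-buffer (winner per pixel, '.' = empty):
  . . . . . .
  . . . . 1 .
  . . 3 3 3 .
  . 0 3 3 3 .
  . 1 1 3 3 .
  1 1 1 3 3 .
  2 1 1 3 . .
  2 0 0 3 . .
  0 0 0 3 . .
  0 2 0 . . .
  0 . . . . .

Result: 3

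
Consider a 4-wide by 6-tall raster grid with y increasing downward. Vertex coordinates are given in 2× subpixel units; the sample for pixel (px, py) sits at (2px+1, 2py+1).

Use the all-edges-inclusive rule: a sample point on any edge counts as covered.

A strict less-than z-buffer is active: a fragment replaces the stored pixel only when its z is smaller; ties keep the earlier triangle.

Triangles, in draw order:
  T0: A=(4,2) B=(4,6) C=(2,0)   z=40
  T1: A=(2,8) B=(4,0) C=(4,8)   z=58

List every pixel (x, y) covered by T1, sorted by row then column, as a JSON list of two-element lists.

T0:
  2·area = 8
  edge (4, 2)→(4, 6): d=(0,4) inclusive
  edge (4, 6)→(2, 0): d=(-2,-6) inclusive
  edge (2, 0)→(4, 2): d=(2,2) inclusive
    (1,0)@(3, 1): e=[4,4,0] → X  [on edge]
    (2,0)@(5, 1): e=[-4,16,-4] → .
    (1,1)@(3, 3): e=[4,0,4] → X  [on edge]
    (2,1)@(5, 3): e=[-4,12,0] → .  [on edge]
    (1,2)@(3, 5): e=[4,-4,8] → .
    (3,2)@(7, 5): e=[-12,20,0] → .  [on edge]
    (2,4)@(5, 9): e=[-4,0,12] → .  [on edge]
  covered (2 px):
    . X . .
    . X . .
    . . . .
    . . . .
    . . . .
    . . . .
T1:
  2·area = 16
  edge (2, 8)→(4, 0): d=(2,-8) inclusive
  edge (4, 0)→(4, 8): d=(0,8) inclusive
  edge (4, 8)→(2, 8): d=(-2,0) inclusive
    (1,2)@(3, 5): e=[2,8,6] → X
    (2,2)@(5, 5): e=[18,-8,6] → .
    (1,3)@(3, 7): e=[6,8,2] → X
    (2,3)@(5, 7): e=[22,-8,2] → .
    (1,4)@(3, 9): e=[10,8,-2] → .
  covered (2 px):
    . . . .
    . . . .
    . X . .
    . X . .
    . . . .
    . . . .

Result: [[1,2],[1,3]]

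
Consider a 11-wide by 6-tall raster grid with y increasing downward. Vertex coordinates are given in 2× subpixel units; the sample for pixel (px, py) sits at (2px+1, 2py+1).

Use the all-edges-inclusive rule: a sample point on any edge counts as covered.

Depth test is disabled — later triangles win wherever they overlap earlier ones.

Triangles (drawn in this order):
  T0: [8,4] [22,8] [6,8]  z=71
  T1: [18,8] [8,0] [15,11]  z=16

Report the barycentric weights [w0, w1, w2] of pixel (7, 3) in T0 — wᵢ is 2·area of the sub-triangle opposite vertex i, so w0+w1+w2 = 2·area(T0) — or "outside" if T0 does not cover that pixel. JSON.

T0:
  2·area = 64
  edge (8, 4)→(22, 8): d=(14,4) inclusive
  edge (22, 8)→(6, 8): d=(-16,0) inclusive
  edge (6, 8)→(8, 4): d=(2,-4) inclusive
    (4,2)@(9, 5): e=[10,48,6] → #
    (5,2)@(11, 5): e=[2,48,14] → #
    (6,2)@(13, 5): e=[-6,48,22] → ·
    (3,3)@(7, 7): e=[46,16,2] → #
    (6,3)@(13, 7): e=[22,16,26] → #
    (7,3)@(15, 7): e=[14,16,34] → #
    (8,3)@(17, 7): e=[6,16,42] → #
    (9,3)@(19, 7): e=[-2,16,50] → ·
    (3,4)@(7, 9): e=[74,-16,6] → ·
    (4,4)@(9, 9): e=[66,-16,14] → ·
    (5,4)@(11, 9): e=[58,-16,22] → ·
    (6,4)@(13, 9): e=[50,-16,30] → ·
  covered (8 px):
    · · · · · · · · · · ·
    · · · · · · · · · · ·
    · · · · # # · · · · ·
    · · · # # # # # # · ·
    · · · · · · · · · · ·
    · · · · · · · · · · ·
T1:
  2·area = 54  (B↔C swapped to make it positive)
  edge (18, 8)→(15, 11): d=(-3,3) inclusive
  edge (15, 11)→(8, 0): d=(-7,-11) inclusive
  edge (8, 0)→(18, 8): d=(10,8) inclusive
    (4,0)@(9, 1): e=[48,4,2] → #
    (5,0)@(11, 1): e=[42,26,-14] → ·
    (4,1)@(9, 3): e=[42,-10,22] → ·
    (5,1)@(11, 3): e=[36,12,6] → #
    (6,1)@(13, 3): e=[30,34,-10] → ·
    (5,2)@(11, 5): e=[30,-2,26] → ·
    (6,2)@(13, 5): e=[24,20,10] → #
    (7,2)@(15, 5): e=[18,42,-6] → ·
    (10,2)@(21, 5): e=[0,108,-54] → ·  [on edge]
    (6,3)@(13, 7): e=[18,6,30] → #
    (7,3)@(15, 7): e=[12,28,14] → #
    (8,3)@(17, 7): e=[6,50,-2] → ·
    (9,3)@(19, 7): e=[0,72,-18] → ·  [on edge]
    (8,4)@(17, 9): e=[0,36,18] → #  [on edge]
    (7,5)@(15, 11): e=[0,0,54] → #  [on edge]
  covered (8 px):
    · · · · # · · · · · ·
    · · · · · # · · · · ·
    · · · · · · # · · · ·
    · · · · · · # # · · ·
    · · · · · · · # # · ·
    · · · · · · · # · · ·

Answer: [16,34,14]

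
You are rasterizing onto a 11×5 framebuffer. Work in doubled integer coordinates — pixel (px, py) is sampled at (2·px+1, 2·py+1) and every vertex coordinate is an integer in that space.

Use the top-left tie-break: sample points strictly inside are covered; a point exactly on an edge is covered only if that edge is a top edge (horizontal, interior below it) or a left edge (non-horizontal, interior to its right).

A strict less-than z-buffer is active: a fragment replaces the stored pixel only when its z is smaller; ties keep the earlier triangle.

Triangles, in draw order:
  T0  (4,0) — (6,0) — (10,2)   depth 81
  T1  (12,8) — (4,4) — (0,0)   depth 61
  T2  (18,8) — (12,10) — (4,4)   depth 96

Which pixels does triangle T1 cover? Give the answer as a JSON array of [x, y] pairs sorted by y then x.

T0:
  2·area = 4
  edge (4, 0)→(6, 0): d=(2,0) top-left  bias=+0
  edge (6, 0)→(10, 2): d=(4,2) right/bottom  bias=-1
  edge (10, 2)→(4, 0): d=(-6,-2) top-left  bias=+0
    (3,0)@(7, 1): e=[2,2,0] → #  [on edge]
    (4,0)@(9, 1): e=[2,-2,4] → ·
    (3,1)@(7, 3): e=[6,10,-12] → ·
    (6,1)@(13, 3): e=[6,-2,0] → ·  [on edge]
    (9,2)@(19, 5): e=[10,-6,0] → ·  [on edge]
  covered (1 px):
    · · · # · · · · · · ·
    · · · · · · · · · · ·
    · · · · · · · · · · ·
    · · · · · · · · · · ·
    · · · · · · · · · · ·
T1:
  2·area = 16
  edge (12, 8)→(4, 4): d=(-8,-4) top-left  bias=+0
  edge (4, 4)→(0, 0): d=(-4,-4) top-left  bias=+0
  edge (0, 0)→(12, 8): d=(12,8) right/bottom  bias=-1
    (0,0)@(1, 1): e=[12,0,4] → #  [on edge]
    (1,0)@(3, 1): e=[20,8,-12] → ·
    (0,1)@(1, 3): e=[-4,-8,28] → ·
    (1,1)@(3, 3): e=[4,0,12] → #  [on edge]
    (2,1)@(5, 3): e=[12,8,-4] → ·
    (1,2)@(3, 5): e=[-12,-8,36] → ·
    (2,2)@(5, 5): e=[-4,0,20] → ·  [on edge]
    (3,2)@(7, 5): e=[4,8,4] → #
    (4,2)@(9, 5): e=[12,16,-12] → ·
    (3,3)@(7, 7): e=[-12,0,28] → ·  [on edge]
    (4,4)@(9, 9): e=[-20,0,36] → ·  [on edge]
  covered (3 px):
    # · · · · · · · · · ·
    · # · · · · · · · · ·
    · · · # · · · · · · ·
    · · · · · · · · · · ·
    · · · · · · · · · · ·
T2:
  2·area = 52
  edge (18, 8)→(12, 10): d=(-6,2) right/bottom  bias=-1
  edge (12, 10)→(4, 4): d=(-8,-6) top-left  bias=+0
  edge (4, 4)→(18, 8): d=(14,4) right/bottom  bias=-1
    (3,2)@(7, 5): e=[40,10,2] → #
    (4,2)@(9, 5): e=[36,22,-6] → ·
    (3,3)@(7, 7): e=[28,-6,30] → ·
    (4,3)@(9, 7): e=[24,6,22] → #
    (5,3)@(11, 7): e=[20,18,14] → #
    (6,3)@(13, 7): e=[16,30,6] → #
    (7,3)@(15, 7): e=[12,42,-2] → ·
    (10,3)@(21, 7): e=[0,78,-26] → ·  [on edge]
    (4,4)@(9, 9): e=[12,-10,50] → ·
    (5,4)@(11, 9): e=[8,2,42] → #
    (7,4)@(15, 9): e=[0,26,26] → ·  [on edge]
  covered (6 px):
    · · · · · · · · · · ·
    · · · · · · · · · · ·
    · · · # · · · · · · ·
    · · · · # # # · · · ·
    · · · · · # # · · · ·

Result: [[0,0],[1,1],[3,2]]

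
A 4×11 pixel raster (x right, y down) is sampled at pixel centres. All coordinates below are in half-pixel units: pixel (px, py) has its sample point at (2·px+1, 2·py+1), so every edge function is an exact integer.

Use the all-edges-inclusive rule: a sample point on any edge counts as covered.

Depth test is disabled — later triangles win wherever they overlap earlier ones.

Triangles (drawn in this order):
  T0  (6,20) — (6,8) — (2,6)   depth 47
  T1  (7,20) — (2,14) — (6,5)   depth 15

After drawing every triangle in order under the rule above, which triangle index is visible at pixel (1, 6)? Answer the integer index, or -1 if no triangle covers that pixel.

T0:
  2·area = 48  (B↔C swapped to make it positive)
  edge (6, 20)→(2, 6): d=(-4,-14) inclusive
  edge (2, 6)→(6, 8): d=(4,2) inclusive
  edge (6, 8)→(6, 20): d=(0,12) inclusive
    (1,3)@(3, 7): e=[10,2,36] → #
    (2,3)@(5, 7): e=[38,-2,12] → ·
    (1,4)@(3, 9): e=[2,10,36] → #
    (2,4)@(5, 9): e=[30,6,12] → #
    (3,4)@(7, 9): e=[58,2,-12] → ·
    (1,5)@(3, 11): e=[-6,18,36] → ·
    (2,5)@(5, 11): e=[22,14,12] → #
    (3,5)@(7, 11): e=[50,10,-12] → ·
    (2,6)@(5, 13): e=[14,22,12] → #
    (3,6)@(7, 13): e=[42,18,-12] → ·
    (2,7)@(5, 15): e=[6,30,12] → #
    (3,7)@(7, 15): e=[34,26,-12] → ·
  covered (6 px):
    · · · ·
    · · · ·
    · · · ·
    · # · ·
    · # # ·
    · · # ·
    · · # ·
    · · # ·
    · · · ·
    · · · ·
    · · · ·
T1:
  2·area = 69
  edge (7, 20)→(2, 14): d=(-5,-6) inclusive
  edge (2, 14)→(6, 5): d=(4,-9) inclusive
  edge (6, 5)→(7, 20): d=(1,15) inclusive
    (2,4)@(5, 9): e=[43,7,19] → #
    (3,4)@(7, 9): e=[55,25,-11] → ·
    (2,5)@(5, 11): e=[33,15,21] → #
    (3,5)@(7, 11): e=[45,33,-9] → ·
    (1,6)@(3, 13): e=[11,5,53] → #
    (3,6)@(7, 13): e=[35,41,-7] → ·
    (1,7)@(3, 15): e=[1,13,55] → #
    (3,7)@(7, 15): e=[25,49,-5] → ·
    (1,8)@(3, 17): e=[-9,21,57] → ·
    (2,8)@(5, 17): e=[3,39,27] → #
    (3,8)@(7, 17): e=[15,57,-3] → ·
    (2,9)@(5, 19): e=[-7,47,29] → ·
  covered (7 px):
    · · · ·
    · · · ·
    · · · ·
    · · · ·
    · · # ·
    · · # ·
    · # # ·
    · # # ·
    · · # ·
    · · · ·
    · · · ·

Z-buffer (winner per pixel, '.' = empty):
  . . . .
  . . . .
  . . . .
  . 0 . .
  . 0 1 .
  . . 1 .
  . 1 1 .
  . 1 1 .
  . . 1 .
  . . . .
  . . . .

Result: 1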